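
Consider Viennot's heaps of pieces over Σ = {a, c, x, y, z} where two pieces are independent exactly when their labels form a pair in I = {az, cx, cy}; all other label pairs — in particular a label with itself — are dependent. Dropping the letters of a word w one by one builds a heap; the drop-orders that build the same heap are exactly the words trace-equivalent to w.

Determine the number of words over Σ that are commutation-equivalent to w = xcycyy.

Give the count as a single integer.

#0=x has no predecessor
#1=c has no predecessor
#2=y depends on [0:x]
#3=c depends on [1:c]
#4=y depends on [2:y]
#5=y depends on [4:y]
sources: [0:x, 1:c]
N(rest) = Σ N(rest − s) over sources s of rest; N(one piece) = 1:
  size 1 → [3]=1  [5]=1
  size 2 → [1,3]=1  [3,5]=2  [4,5]=1
  size 3 → [1,3,5]=3  [2,4,5]=1  [3,4,5]=3
  size 4 → [0,2,4,5]=1  [1,3,4,5]=6  [2,3,4,5]=4
  first=0(x) contributes 10
  first=1(c) contributes 5
|[w]| = 15

15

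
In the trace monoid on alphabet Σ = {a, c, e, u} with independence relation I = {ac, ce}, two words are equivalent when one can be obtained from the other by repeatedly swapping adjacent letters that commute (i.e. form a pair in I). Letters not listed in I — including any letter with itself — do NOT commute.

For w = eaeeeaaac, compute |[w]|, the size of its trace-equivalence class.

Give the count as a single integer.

0(e) covers ∅
1(a) covers 0:e
2(e) covers 1:a
3(e) covers 2:e
4(e) covers 3:e
5(a) covers 4:e
6(a) covers 5:a
7(a) covers 6:a
8(c) covers ∅
floor of heap: 0:e, 8:c
completions by unplaced set U, small U first (add the entries for U minus each lowest piece of U):
  |U|=1: {7}:1  {8}:1
  |U|=2: {6,7}:1  {7,8}:2
  |U|=3: {5,6,7}:1  {6,7,8}:3
  |U|=4: {4,5,6,7}:1  {5,6,7,8}:4
  |U|=5: {3,4,5,6,7}:1  {4,5,6,7,8}:5
  |U|=6: {2,3,4,5,6,7}:1  {3,4,5,6,7,8}:6
  |U|=7: {1,2,3,4,5,6,7}:1  {2,3,4,5,6,7,8}:7
  start at 0(e): 8
  start at 8(c): 1
sum over floor = 9

9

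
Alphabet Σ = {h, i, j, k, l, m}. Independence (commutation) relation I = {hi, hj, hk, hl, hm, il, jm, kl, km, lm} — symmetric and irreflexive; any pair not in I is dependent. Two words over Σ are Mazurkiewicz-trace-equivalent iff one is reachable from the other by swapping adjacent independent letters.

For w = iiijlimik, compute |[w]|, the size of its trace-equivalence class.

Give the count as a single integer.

drop 0:i onto floor
drop 1:i onto {0:i}
drop 2:i onto {1:i}
drop 3:j onto {2:i}
drop 4:l onto {3:j}
drop 5:i onto {3:j}
drop 6:m onto {5:i}
drop 7:i onto {6:m}
drop 8:k onto {7:i}
ground layer = {0:i}
drop-orders for the pieces not yet dropped (sum over which currently-grounded one goes next):
  1 to go: {4} 1  {8} 1
  2 to go: {4,8} 2  {7,8} 1
  3 to go: {4,7,8} 3  {6,7,8} 1
  4 to go: {4,6,7,8} 4  {5,6,7,8} 1
  5 to go: {4,5,6,7,8} 5
  6 to go: {3,4,5,6,7,8} 5
  7 to go: {2,3,4,5,6,7,8} 5
  if 0:i drops first: 5 orders

5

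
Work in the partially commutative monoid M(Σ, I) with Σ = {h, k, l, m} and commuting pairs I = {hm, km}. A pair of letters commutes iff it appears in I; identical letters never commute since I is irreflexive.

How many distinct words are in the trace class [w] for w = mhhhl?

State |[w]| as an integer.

4

#0=m has no predecessor
#1=h has no predecessor
#2=h depends on [1:h]
#3=h depends on [2:h]
#4=l depends on [0:m, 3:h]
sources: [0:m, 1:h]
N(rest) = Σ N(rest − s) over sources s of rest; N(one piece) = 1:
  size 1 → [4]=1
  size 2 → [0,4]=1  [3,4]=1
  size 3 → [0,3,4]=2  [2,3,4]=1
  first=0(m) contributes 1
  first=1(h) contributes 3
|[w]| = 4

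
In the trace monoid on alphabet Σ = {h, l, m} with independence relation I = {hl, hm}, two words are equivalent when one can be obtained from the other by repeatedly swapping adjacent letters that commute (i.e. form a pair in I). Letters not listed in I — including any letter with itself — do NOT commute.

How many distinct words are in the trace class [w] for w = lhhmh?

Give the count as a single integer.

drop 0:l onto floor
drop 1:h onto floor
drop 2:h onto {1:h}
drop 3:m onto {0:l}
drop 4:h onto {2:h}
ground layer = {0:l, 1:h}
drop-orders for the pieces not yet dropped (sum over which currently-grounded one goes next):
  1 to go: {3} 1  {4} 1
  2 to go: {0,3} 1  {2,4} 1  {3,4} 2
  3 to go: {0,3,4} 3  {1,2,4} 1  {2,3,4} 3
  if 0:l drops first: 4 orders
  if 1:h drops first: 6 orders
heap linearizations: 10

10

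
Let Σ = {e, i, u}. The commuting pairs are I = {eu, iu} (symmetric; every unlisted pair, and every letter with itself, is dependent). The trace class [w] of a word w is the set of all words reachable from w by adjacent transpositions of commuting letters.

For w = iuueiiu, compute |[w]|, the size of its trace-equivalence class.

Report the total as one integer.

0(i) covers ∅
1(u) covers ∅
2(u) covers 1:u
3(e) covers 0:i
4(i) covers 3:e
5(i) covers 4:i
6(u) covers 2:u
floor of heap: 0:i, 1:u
completions by unplaced set U, small U first (add the entries for U minus each lowest piece of U):
  |U|=1: {5}:1  {6}:1
  |U|=2: {2,6}:1  {4,5}:1  {5,6}:2
  |U|=3: {1,2,6}:1  {2,5,6}:3  {3,4,5}:1  {4,5,6}:3
  |U|=4: {0,3,4,5}:1  {1,2,5,6}:4  {2,4,5,6}:6  {3,4,5,6}:4
  |U|=5: {0,3,4,5,6}:5  {1,2,4,5,6}:10  {2,3,4,5,6}:10
  start at 0(i): 20
  start at 1(u): 15
sum over floor = 35

35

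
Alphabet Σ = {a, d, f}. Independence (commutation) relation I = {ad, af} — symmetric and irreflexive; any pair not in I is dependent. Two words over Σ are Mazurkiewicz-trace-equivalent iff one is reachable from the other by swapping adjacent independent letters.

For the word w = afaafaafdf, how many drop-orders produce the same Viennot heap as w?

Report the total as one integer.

252

0(a) covers ∅
1(f) covers ∅
2(a) covers 0:a
3(a) covers 2:a
4(f) covers 1:f
5(a) covers 3:a
6(a) covers 5:a
7(f) covers 4:f
8(d) covers 7:f
9(f) covers 8:d
floor of heap: 0:a, 1:f
completions by unplaced set U, small U first (add the entries for U minus each lowest piece of U):
  |U|=1: {6}:1  {9}:1
  |U|=2: {5,6}:1  {6,9}:2  {8,9}:1
  |U|=3: {3,5,6}:1  {5,6,9}:3  {6,8,9}:3  {7,8,9}:1
  |U|=4: {2,3,5,6}:1  {3,5,6,9}:4  {4,7,8,9}:1  {5,6,8,9}:6  {6,7,8,9}:4
  |U|=5: {0,2,3,5,6}:1  {1,4,7,8,9}:1  {2,3,5,6,9}:5  {3,5,6,8,9}:10  {4,6,7,8,9}:5  {5,6,7,8,9}:10
  |U|=6: {0,2,3,5,6,9}:6  {1,4,6,7,8,9}:6  {2,3,5,6,8,9}:15  {3,5,6,7,8,9}:20  {4,5,6,7,8,9}:15
  |U|=7: {0,2,3,5,6,8,9}:21  {1,4,5,6,7,8,9}:21  {2,3,5,6,7,8,9}:35  {3,4,5,6,7,8,9}:35
  |U|=8: {0,2,3,5,6,7,8,9}:56  {1,3,4,5,6,7,8,9}:56  {2,3,4,5,6,7,8,9}:70
  start at 0(a): 126
  start at 1(f): 126
sum over floor = 252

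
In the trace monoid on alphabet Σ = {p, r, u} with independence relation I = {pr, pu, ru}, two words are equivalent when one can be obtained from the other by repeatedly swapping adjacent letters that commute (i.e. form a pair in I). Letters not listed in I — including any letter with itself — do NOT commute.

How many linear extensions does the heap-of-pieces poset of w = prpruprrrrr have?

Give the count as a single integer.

1320

piece 0:p — minimal
piece 1:r — minimal
piece 2:p rests on {0:p}
piece 3:r rests on {1:r}
piece 4:u — minimal
piece 5:p rests on {2:p}
piece 6:r rests on {3:r}
piece 7:r rests on {6:r}
piece 8:r rests on {7:r}
piece 9:r rests on {8:r}
piece 10:r rests on {9:r}
minimal pieces: {0:p, 1:r, 4:u}
ways to finish when only these pieces remain (= sum over removing one remaining piece with nothing left below it):
  1 left: {4}→1  {5}→1  {10}→1
  2 left: {2,5}→1  {4,5}→2  {4,10}→2  {5,10}→2  {9,10}→1
  3 left: {0,2,5}→1  {2,4,5}→3  {2,5,10}→3  {4,5,10}→6  {4,9,10}→3  {5,9,10}→3  {8,9,10}→1
  4 left: {0,2,4,5}→4  {0,2,5,10}→4  {2,4,5,10}→12  {2,5,9,10}→6  {4,5,9,10}→12  {4,8,9,10}→4  {5,8,9,10}→4  {7,8,9,10}→1
  5 left: {0,2,4,5,10}→20  {0,2,5,9,10}→10  {2,4,5,9,10}→30  {2,5,8,9,10}→10  {4,5,8,9,10}→20  {4,7,8,9,10}→5  {5,7,8,9,10}→5  {6,7,8,9,10}→1
  6 left: {0,2,4,5,9,10}→60  {0,2,5,8,9,10}→20  {2,4,5,8,9,10}→60  {2,5,7,8,9,10}→15  {3,6,7,8,9,10}→1  {4,5,7,8,9,10}→30  {4,6,7,8,9,10}→6  {5,6,7,8,9,10}→6
  7 left: {0,2,4,5,8,9,10}→140  {0,2,5,7,8,9,10}→35  {1,3,6,7,8,9,10}→1  {2,4,5,7,8,9,10}→105  {2,5,6,7,8,9,10}→21  {3,4,6,7,8,9,10}→7  {3,5,6,7,8,9,10}→7  {4,5,6,7,8,9,10}→42
  8 left: {0,2,4,5,7,8,9,10}→280  {0,2,5,6,7,8,9,10}→56  {1,3,4,6,7,8,9,10}→8  {1,3,5,6,7,8,9,10}→8  {2,3,5,6,7,8,9,10}→28  {2,4,5,6,7,8,9,10}→168  {3,4,5,6,7,8,9,10}→56
  9 left: {0,2,3,5,6,7,8,9,10}→84  {0,2,4,5,6,7,8,9,10}→504  {1,2,3,5,6,7,8,9,10}→36  {1,3,4,5,6,7,8,9,10}→72  {2,3,4,5,6,7,8,9,10}→252
  placing 0:p first → 360 extensions
  placing 1:r first → 840 extensions
  placing 4:u first → 120 extensions
total linear extensions = 1320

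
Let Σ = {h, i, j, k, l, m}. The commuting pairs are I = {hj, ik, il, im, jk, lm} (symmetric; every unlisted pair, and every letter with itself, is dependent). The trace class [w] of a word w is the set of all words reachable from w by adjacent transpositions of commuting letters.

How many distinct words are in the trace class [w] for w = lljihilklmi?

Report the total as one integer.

0(l) covers ∅
1(l) covers 0:l
2(j) covers 1:l
3(i) covers 2:j
4(h) covers 3:i
5(i) covers 4:h
6(l) covers 4:h
7(k) covers 6:l
8(l) covers 7:k
9(m) covers 7:k
10(i) covers 5:i
floor of heap: 0:l
completions by unplaced set U, small U first (add the entries for U minus each lowest piece of U):
  |U|=1: {8}:1  {9}:1  {10}:1
  |U|=2: {5,10}:1  {8,9}:2  {8,10}:2  {9,10}:2
  |U|=3: {5,8,10}:3  {5,9,10}:3  {7,8,9}:2  {8,9,10}:6
  |U|=4: {5,8,9,10}:12  {6,7,8,9}:2  {7,8,9,10}:8
  |U|=5: {5,7,8,9,10}:20  {6,7,8,9,10}:10
  |U|=6: {5,6,7,8,9,10}:30
  |U|=7: {4,5,6,7,8,9,10}:30
  |U|=8: {3,4,5,6,7,8,9,10}:30
  |U|=9: {2,3,4,5,6,7,8,9,10}:30
  start at 0(l): 30

30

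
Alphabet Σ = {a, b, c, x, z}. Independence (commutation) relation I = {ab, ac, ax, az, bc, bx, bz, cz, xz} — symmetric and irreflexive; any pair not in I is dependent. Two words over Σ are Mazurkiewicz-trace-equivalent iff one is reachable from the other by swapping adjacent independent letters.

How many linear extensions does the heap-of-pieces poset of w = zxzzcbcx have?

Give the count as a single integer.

280

piece 0:z — minimal
piece 1:x — minimal
piece 2:z rests on {0:z}
piece 3:z rests on {2:z}
piece 4:c rests on {1:x}
piece 5:b — minimal
piece 6:c rests on {4:c}
piece 7:x rests on {6:c}
minimal pieces: {0:z, 1:x, 5:b}
ways to finish when only these pieces remain (= sum over removing one remaining piece with nothing left below it):
  1 left: {3}→1  {5}→1  {7}→1
  2 left: {2,3}→1  {3,5}→2  {3,7}→2  {5,7}→2  {6,7}→1
  3 left: {0,2,3}→1  {2,3,5}→3  {2,3,7}→3  {3,5,7}→6  {3,6,7}→3  {4,6,7}→1  {5,6,7}→3
  4 left: {0,2,3,5}→4  {0,2,3,7}→4  {1,4,6,7}→1  {2,3,5,7}→12  {2,3,6,7}→6  {3,4,6,7}→4  {3,5,6,7}→12  {4,5,6,7}→4
  5 left: {0,2,3,5,7}→20  {0,2,3,6,7}→10  {1,3,4,6,7}→5  {1,4,5,6,7}→5  {2,3,4,6,7}→10  {2,3,5,6,7}→30  {3,4,5,6,7}→20
  6 left: {0,2,3,4,6,7}→20  {0,2,3,5,6,7}→60  {1,2,3,4,6,7}→15  {1,3,4,5,6,7}→30  {2,3,4,5,6,7}→60
  placing 0:z first → 105 extensions
  placing 1:x first → 140 extensions
  placing 5:b first → 35 extensions
total linear extensions = 280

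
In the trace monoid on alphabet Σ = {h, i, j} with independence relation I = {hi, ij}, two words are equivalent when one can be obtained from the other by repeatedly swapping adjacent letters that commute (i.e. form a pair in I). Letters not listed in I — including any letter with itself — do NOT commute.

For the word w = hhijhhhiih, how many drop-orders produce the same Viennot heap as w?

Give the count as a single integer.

120

0(h) covers ∅
1(h) covers 0:h
2(i) covers ∅
3(j) covers 1:h
4(h) covers 3:j
5(h) covers 4:h
6(h) covers 5:h
7(i) covers 2:i
8(i) covers 7:i
9(h) covers 6:h
floor of heap: 0:h, 2:i
completions by unplaced set U, small U first (add the entries for U minus each lowest piece of U):
  |U|=1: {8}:1  {9}:1
  |U|=2: {6,9}:1  {7,8}:1  {8,9}:2
  |U|=3: {2,7,8}:1  {5,6,9}:1  {6,8,9}:3  {7,8,9}:3
  |U|=4: {2,7,8,9}:4  {4,5,6,9}:1  {5,6,8,9}:4  {6,7,8,9}:6
  |U|=5: {2,6,7,8,9}:10  {3,4,5,6,9}:1  {4,5,6,8,9}:5  {5,6,7,8,9}:10
  |U|=6: {1,3,4,5,6,9}:1  {2,5,6,7,8,9}:20  {3,4,5,6,8,9}:6  {4,5,6,7,8,9}:15
  |U|=7: {0,1,3,4,5,6,9}:1  {1,3,4,5,6,8,9}:7  {2,4,5,6,7,8,9}:35  {3,4,5,6,7,8,9}:21
  |U|=8: {0,1,3,4,5,6,8,9}:8  {1,3,4,5,6,7,8,9}:28  {2,3,4,5,6,7,8,9}:56
  start at 0(h): 84
  start at 2(i): 36
sum over floor = 120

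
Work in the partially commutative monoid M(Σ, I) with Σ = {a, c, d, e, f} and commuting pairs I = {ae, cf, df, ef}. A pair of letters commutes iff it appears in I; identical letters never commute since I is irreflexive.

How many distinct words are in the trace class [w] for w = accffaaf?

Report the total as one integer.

piece 0:a — minimal
piece 1:c rests on {0:a}
piece 2:c rests on {1:c}
piece 3:f rests on {0:a}
piece 4:f rests on {3:f}
piece 5:a rests on {2:c, 4:f}
piece 6:a rests on {5:a}
piece 7:f rests on {6:a}
minimal pieces: {0:a}
ways to finish when only these pieces remain (= sum over removing one remaining piece with nothing left below it):
  1 left: {7}→1
  2 left: {6,7}→1
  3 left: {5,6,7}→1
  4 left: {2,5,6,7}→1  {4,5,6,7}→1
  5 left: {1,2,5,6,7}→1  {2,4,5,6,7}→2  {3,4,5,6,7}→1
  6 left: {1,2,4,5,6,7}→3  {2,3,4,5,6,7}→3
  placing 0:a first → 6 extensions

6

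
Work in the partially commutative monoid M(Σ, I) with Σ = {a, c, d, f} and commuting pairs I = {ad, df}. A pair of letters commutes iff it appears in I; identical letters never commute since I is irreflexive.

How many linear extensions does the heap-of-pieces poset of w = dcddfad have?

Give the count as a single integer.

0(d) covers ∅
1(c) covers 0:d
2(d) covers 1:c
3(d) covers 2:d
4(f) covers 1:c
5(a) covers 4:f
6(d) covers 3:d
floor of heap: 0:d
completions by unplaced set U, small U first (add the entries for U minus each lowest piece of U):
  |U|=1: {5}:1  {6}:1
  |U|=2: {3,6}:1  {4,5}:1  {5,6}:2
  |U|=3: {2,3,6}:1  {3,5,6}:3  {4,5,6}:3
  |U|=4: {2,3,5,6}:4  {3,4,5,6}:6
  |U|=5: {2,3,4,5,6}:10
  start at 0(d): 10

10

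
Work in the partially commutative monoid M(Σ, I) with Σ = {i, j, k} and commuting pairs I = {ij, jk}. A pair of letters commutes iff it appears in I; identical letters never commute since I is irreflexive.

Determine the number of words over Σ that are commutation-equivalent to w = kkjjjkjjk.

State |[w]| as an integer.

0(k) covers ∅
1(k) covers 0:k
2(j) covers ∅
3(j) covers 2:j
4(j) covers 3:j
5(k) covers 1:k
6(j) covers 4:j
7(j) covers 6:j
8(k) covers 5:k
floor of heap: 0:k, 2:j
completions by unplaced set U, small U first (add the entries for U minus each lowest piece of U):
  |U|=1: {7}:1  {8}:1
  |U|=2: {5,8}:1  {6,7}:1  {7,8}:2
  |U|=3: {1,5,8}:1  {4,6,7}:1  {5,7,8}:3  {6,7,8}:3
  |U|=4: {0,1,5,8}:1  {1,5,7,8}:4  {3,4,6,7}:1  {4,6,7,8}:4  {5,6,7,8}:6
  |U|=5: {0,1,5,7,8}:5  {1,5,6,7,8}:10  {2,3,4,6,7}:1  {3,4,6,7,8}:5  {4,5,6,7,8}:10
  |U|=6: {0,1,5,6,7,8}:15  {1,4,5,6,7,8}:20  {2,3,4,6,7,8}:6  {3,4,5,6,7,8}:15
  |U|=7: {0,1,4,5,6,7,8}:35  {1,3,4,5,6,7,8}:35  {2,3,4,5,6,7,8}:21
  start at 0(k): 56
  start at 2(j): 70
sum over floor = 126

126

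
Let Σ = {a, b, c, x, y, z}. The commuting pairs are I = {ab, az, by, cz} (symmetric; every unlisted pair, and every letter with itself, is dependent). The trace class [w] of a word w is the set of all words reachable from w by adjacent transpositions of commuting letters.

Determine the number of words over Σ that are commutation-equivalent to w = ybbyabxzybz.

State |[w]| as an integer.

40

piece 0:y — minimal
piece 1:b — minimal
piece 2:b rests on {1:b}
piece 3:y rests on {0:y}
piece 4:a rests on {3:y}
piece 5:b rests on {2:b}
piece 6:x rests on {4:a, 5:b}
piece 7:z rests on {6:x}
piece 8:y rests on {7:z}
piece 9:b rests on {7:z}
piece 10:z rests on {8:y, 9:b}
minimal pieces: {0:y, 1:b}
ways to finish when only these pieces remain (= sum over removing one remaining piece with nothing left below it):
  1 left: {10}→1
  2 left: {8,10}→1  {9,10}→1
  3 left: {8,9,10}→2
  4 left: {7,8,9,10}→2
  5 left: {6,7,8,9,10}→2
  6 left: {4,6,7,8,9,10}→2  {5,6,7,8,9,10}→2
  7 left: {2,5,6,7,8,9,10}→2  {3,4,6,7,8,9,10}→2  {4,5,6,7,8,9,10}→4
  8 left: {0,3,4,6,7,8,9,10}→2  {1,2,5,6,7,8,9,10}→2  {2,4,5,6,7,8,9,10}→6  {3,4,5,6,7,8,9,10}→6
  9 left: {0,3,4,5,6,7,8,9,10}→8  {1,2,4,5,6,7,8,9,10}→8  {2,3,4,5,6,7,8,9,10}→12
  placing 0:y first → 20 extensions
  placing 1:b first → 20 extensions
total linear extensions = 40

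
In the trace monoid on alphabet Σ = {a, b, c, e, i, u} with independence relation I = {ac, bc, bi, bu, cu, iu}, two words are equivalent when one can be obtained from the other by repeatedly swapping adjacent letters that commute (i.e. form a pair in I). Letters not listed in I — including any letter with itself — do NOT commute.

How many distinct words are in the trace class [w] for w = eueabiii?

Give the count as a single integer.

4

piece 0:e — minimal
piece 1:u rests on {0:e}
piece 2:e rests on {1:u}
piece 3:a rests on {2:e}
piece 4:b rests on {3:a}
piece 5:i rests on {3:a}
piece 6:i rests on {5:i}
piece 7:i rests on {6:i}
minimal pieces: {0:e}
ways to finish when only these pieces remain (= sum over removing one remaining piece with nothing left below it):
  1 left: {4}→1  {7}→1
  2 left: {4,7}→2  {6,7}→1
  3 left: {4,6,7}→3  {5,6,7}→1
  4 left: {4,5,6,7}→4
  5 left: {3,4,5,6,7}→4
  6 left: {2,3,4,5,6,7}→4
  placing 0:e first → 4 extensions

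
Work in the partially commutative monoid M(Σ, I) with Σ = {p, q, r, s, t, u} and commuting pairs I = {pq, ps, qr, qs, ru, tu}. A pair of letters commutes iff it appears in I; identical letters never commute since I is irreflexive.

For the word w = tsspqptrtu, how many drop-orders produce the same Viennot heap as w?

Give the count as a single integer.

0(t) covers ∅
1(s) covers 0:t
2(s) covers 1:s
3(p) covers 0:t
4(q) covers 0:t
5(p) covers 3:p
6(t) covers 2:s, 4:q, 5:p
7(r) covers 6:t
8(t) covers 7:r
9(u) covers 2:s, 4:q, 5:p
floor of heap: 0:t
completions by unplaced set U, small U first (add the entries for U minus each lowest piece of U):
  |U|=1: {8}:1  {9}:1
  |U|=2: {7,8}:1  {8,9}:2
  |U|=3: {6,7,8}:1  {7,8,9}:3
  |U|=4: {6,7,8,9}:4
  |U|=5: {2,6,7,8,9}:4  {4,6,7,8,9}:4  {5,6,7,8,9}:4
  |U|=6: {1,2,6,7,8,9}:4  {2,4,6,7,8,9}:8  {2,5,6,7,8,9}:8  {3,5,6,7,8,9}:4  {4,5,6,7,8,9}:8
  |U|=7: {1,2,4,6,7,8,9}:12  {1,2,5,6,7,8,9}:12  {2,3,5,6,7,8,9}:12  {2,4,5,6,7,8,9}:24  {3,4,5,6,7,8,9}:12
  |U|=8: {1,2,3,5,6,7,8,9}:24  {1,2,4,5,6,7,8,9}:48  {2,3,4,5,6,7,8,9}:48
  start at 0(t): 120

120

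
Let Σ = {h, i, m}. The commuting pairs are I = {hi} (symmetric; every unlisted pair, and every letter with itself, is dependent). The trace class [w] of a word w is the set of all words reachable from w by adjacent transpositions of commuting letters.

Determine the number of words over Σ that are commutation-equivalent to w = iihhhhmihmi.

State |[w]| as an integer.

30

drop 0:i onto floor
drop 1:i onto {0:i}
drop 2:h onto floor
drop 3:h onto {2:h}
drop 4:h onto {3:h}
drop 5:h onto {4:h}
drop 6:m onto {1:i, 5:h}
drop 7:i onto {6:m}
drop 8:h onto {6:m}
drop 9:m onto {7:i, 8:h}
drop 10:i onto {9:m}
ground layer = {0:i, 2:h}
drop-orders for the pieces not yet dropped (sum over which currently-grounded one goes next):
  1 to go: {10} 1
  2 to go: {9,10} 1
  3 to go: {7,9,10} 1  {8,9,10} 1
  4 to go: {7,8,9,10} 2
  5 to go: {6,7,8,9,10} 2
  6 to go: {1,6,7,8,9,10} 2  {5,6,7,8,9,10} 2
  7 to go: {0,1,6,7,8,9,10} 2  {1,5,6,7,8,9,10} 4  {4,5,6,7,8,9,10} 2
  8 to go: {0,1,5,6,7,8,9,10} 6  {1,4,5,6,7,8,9,10} 6  {3,4,5,6,7,8,9,10} 2
  9 to go: {0,1,4,5,6,7,8,9,10} 12  {1,3,4,5,6,7,8,9,10} 8  {2,3,4,5,6,7,8,9,10} 2
  if 0:i drops first: 10 orders
  if 2:h drops first: 20 orders
heap linearizations: 30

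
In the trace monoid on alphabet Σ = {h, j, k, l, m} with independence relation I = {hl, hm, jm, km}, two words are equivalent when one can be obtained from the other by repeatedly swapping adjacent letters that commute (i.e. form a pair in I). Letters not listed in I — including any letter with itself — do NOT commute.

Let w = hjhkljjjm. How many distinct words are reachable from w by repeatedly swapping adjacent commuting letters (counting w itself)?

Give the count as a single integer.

4

#0=h has no predecessor
#1=j depends on [0:h]
#2=h depends on [1:j]
#3=k depends on [2:h]
#4=l depends on [3:k]
#5=j depends on [4:l]
#6=j depends on [5:j]
#7=j depends on [6:j]
#8=m depends on [4:l]
sources: [0:h]
N(rest) = Σ N(rest − s) over sources s of rest; N(one piece) = 1:
  size 1 → [7]=1  [8]=1
  size 2 → [6,7]=1  [7,8]=2
  size 3 → [5,6,7]=1  [6,7,8]=3
  size 4 → [5,6,7,8]=4
  size 5 → [4,5,6,7,8]=4
  size 6 → [3,4,5,6,7,8]=4
  size 7 → [2,3,4,5,6,7,8]=4
  first=0(h) contributes 4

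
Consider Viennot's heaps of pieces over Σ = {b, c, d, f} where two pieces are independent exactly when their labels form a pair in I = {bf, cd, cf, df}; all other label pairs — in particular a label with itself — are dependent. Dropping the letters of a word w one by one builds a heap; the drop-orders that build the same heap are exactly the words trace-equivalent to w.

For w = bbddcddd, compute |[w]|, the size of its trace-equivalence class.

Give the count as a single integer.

6

0(b) covers ∅
1(b) covers 0:b
2(d) covers 1:b
3(d) covers 2:d
4(c) covers 1:b
5(d) covers 3:d
6(d) covers 5:d
7(d) covers 6:d
floor of heap: 0:b
completions by unplaced set U, small U first (add the entries for U minus each lowest piece of U):
  |U|=1: {4}:1  {7}:1
  |U|=2: {4,7}:2  {6,7}:1
  |U|=3: {4,6,7}:3  {5,6,7}:1
  |U|=4: {3,5,6,7}:1  {4,5,6,7}:4
  |U|=5: {2,3,5,6,7}:1  {3,4,5,6,7}:5
  |U|=6: {2,3,4,5,6,7}:6
  start at 0(b): 6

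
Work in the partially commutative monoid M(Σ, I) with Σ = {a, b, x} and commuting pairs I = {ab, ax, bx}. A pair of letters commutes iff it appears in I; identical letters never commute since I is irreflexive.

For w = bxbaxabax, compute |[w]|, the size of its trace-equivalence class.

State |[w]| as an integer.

1680

0(b) covers ∅
1(x) covers ∅
2(b) covers 0:b
3(a) covers ∅
4(x) covers 1:x
5(a) covers 3:a
6(b) covers 2:b
7(a) covers 5:a
8(x) covers 4:x
floor of heap: 0:b, 1:x, 3:a
completions by unplaced set U, small U first (add the entries for U minus each lowest piece of U):
  |U|=1: {6}:1  {7}:1  {8}:1
  |U|=2: {2,6}:1  {4,8}:1  {5,7}:1  {6,7}:2  {6,8}:2  {7,8}:2
  |U|=3: {0,2,6}:1  {1,4,8}:1  {2,6,7}:3  {2,6,8}:3  {3,5,7}:1  {4,6,8}:3  {4,7,8}:3  {5,6,7}:3  {5,7,8}:3  {6,7,8}:6
  |U|=4: {0,2,6,7}:4  {0,2,6,8}:4  {1,4,6,8}:4  {1,4,7,8}:4  {2,4,6,8}:6  {2,5,6,7}:6  {2,6,7,8}:12  {3,5,6,7}:4  {3,5,7,8}:4  {4,5,7,8}:6  {4,6,7,8}:12  {5,6,7,8}:12
  |U|=5: {0,2,4,6,8}:10  {0,2,5,6,7}:10  {0,2,6,7,8}:20  {1,2,4,6,8}:10  {1,4,5,7,8}:10  {1,4,6,7,8}:20  {2,3,5,6,7}:10  {2,4,6,7,8}:30  {2,5,6,7,8}:30  {3,4,5,7,8}:10  {3,5,6,7,8}:20  {4,5,6,7,8}:30
  |U|=6: {0,1,2,4,6,8}:20  {0,2,3,5,6,7}:20  {0,2,4,6,7,8}:60  {0,2,5,6,7,8}:60  {1,2,4,6,7,8}:60  {1,3,4,5,7,8}:20  {1,4,5,6,7,8}:60  {2,3,5,6,7,8}:60  {2,4,5,6,7,8}:90  {3,4,5,6,7,8}:60
  |U|=7: {0,1,2,4,6,7,8}:140  {0,2,3,5,6,7,8}:140  {0,2,4,5,6,7,8}:210  {1,2,4,5,6,7,8}:210  {1,3,4,5,6,7,8}:140  {2,3,4,5,6,7,8}:210
  start at 0(b): 560
  start at 1(x): 560
  start at 3(a): 560
sum over floor = 1680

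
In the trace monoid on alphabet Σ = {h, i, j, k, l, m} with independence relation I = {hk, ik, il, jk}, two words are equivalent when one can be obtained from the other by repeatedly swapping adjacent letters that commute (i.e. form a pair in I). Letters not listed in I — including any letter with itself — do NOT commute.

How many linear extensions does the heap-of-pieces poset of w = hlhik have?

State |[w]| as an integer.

3

#0=h has no predecessor
#1=l depends on [0:h]
#2=h depends on [1:l]
#3=i depends on [2:h]
#4=k depends on [1:l]
sources: [0:h]
N(rest) = Σ N(rest − s) over sources s of rest; N(one piece) = 1:
  size 1 → [3]=1  [4]=1
  size 2 → [2,3]=1  [3,4]=2
  size 3 → [2,3,4]=3
  first=0(h) contributes 3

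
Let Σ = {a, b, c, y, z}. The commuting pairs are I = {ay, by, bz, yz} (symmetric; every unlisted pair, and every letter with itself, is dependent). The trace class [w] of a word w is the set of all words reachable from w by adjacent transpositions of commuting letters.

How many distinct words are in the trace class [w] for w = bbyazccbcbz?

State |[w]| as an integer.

0(b) covers ∅
1(b) covers 0:b
2(y) covers ∅
3(a) covers 1:b
4(z) covers 3:a
5(c) covers 2:y, 4:z
6(c) covers 5:c
7(b) covers 6:c
8(c) covers 7:b
9(b) covers 8:c
10(z) covers 8:c
floor of heap: 0:b, 2:y
completions by unplaced set U, small U first (add the entries for U minus each lowest piece of U):
  |U|=1: {9}:1  {10}:1
  |U|=2: {9,10}:2
  |U|=3: {8,9,10}:2
  |U|=4: {7,8,9,10}:2
  |U|=5: {6,7,8,9,10}:2
  |U|=6: {5,6,7,8,9,10}:2
  |U|=7: {2,5,6,7,8,9,10}:2  {4,5,6,7,8,9,10}:2
  |U|=8: {2,4,5,6,7,8,9,10}:4  {3,4,5,6,7,8,9,10}:2
  |U|=9: {1,3,4,5,6,7,8,9,10}:2  {2,3,4,5,6,7,8,9,10}:6
  start at 0(b): 8
  start at 2(y): 2
sum over floor = 10

10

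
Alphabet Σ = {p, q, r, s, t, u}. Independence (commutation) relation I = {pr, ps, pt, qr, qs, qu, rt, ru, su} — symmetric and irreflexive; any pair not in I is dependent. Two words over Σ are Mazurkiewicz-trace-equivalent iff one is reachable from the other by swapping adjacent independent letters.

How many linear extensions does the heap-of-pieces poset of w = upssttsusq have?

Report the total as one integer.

0(u) covers ∅
1(p) covers 0:u
2(s) covers ∅
3(s) covers 2:s
4(t) covers 0:u, 3:s
5(t) covers 4:t
6(s) covers 5:t
7(u) covers 1:p, 5:t
8(s) covers 6:s
9(q) covers 1:p, 5:t
floor of heap: 0:u, 2:s
completions by unplaced set U, small U first (add the entries for U minus each lowest piece of U):
  |U|=1: {7}:1  {8}:1  {9}:1
  |U|=2: {6,8}:1  {7,8}:2  {7,9}:2  {8,9}:2
  |U|=3: {1,7,9}:2  {6,7,8}:3  {6,8,9}:3  {7,8,9}:6
  |U|=4: {1,7,8,9}:8  {6,7,8,9}:12
  |U|=5: {1,6,7,8,9}:20  {5,6,7,8,9}:12
  |U|=6: {1,5,6,7,8,9}:32  {4,5,6,7,8,9}:12
  |U|=7: {1,4,5,6,7,8,9}:44  {3,4,5,6,7,8,9}:12
  |U|=8: {0,1,4,5,6,7,8,9}:44  {1,3,4,5,6,7,8,9}:56  {2,3,4,5,6,7,8,9}:12
  start at 0(u): 68
  start at 2(s): 100
sum over floor = 168

168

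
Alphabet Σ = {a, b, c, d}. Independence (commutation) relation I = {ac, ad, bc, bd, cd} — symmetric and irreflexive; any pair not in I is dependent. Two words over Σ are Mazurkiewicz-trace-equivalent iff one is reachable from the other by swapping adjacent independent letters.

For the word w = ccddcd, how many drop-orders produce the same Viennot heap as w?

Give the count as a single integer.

20

drop 0:c onto floor
drop 1:c onto {0:c}
drop 2:d onto floor
drop 3:d onto {2:d}
drop 4:c onto {1:c}
drop 5:d onto {3:d}
ground layer = {0:c, 2:d}
drop-orders for the pieces not yet dropped (sum over which currently-grounded one goes next):
  1 to go: {4} 1  {5} 1
  2 to go: {1,4} 1  {3,5} 1  {4,5} 2
  3 to go: {0,1,4} 1  {1,4,5} 3  {2,3,5} 1  {3,4,5} 3
  4 to go: {0,1,4,5} 4  {1,3,4,5} 6  {2,3,4,5} 4
  if 0:c drops first: 10 orders
  if 2:d drops first: 10 orders
heap linearizations: 20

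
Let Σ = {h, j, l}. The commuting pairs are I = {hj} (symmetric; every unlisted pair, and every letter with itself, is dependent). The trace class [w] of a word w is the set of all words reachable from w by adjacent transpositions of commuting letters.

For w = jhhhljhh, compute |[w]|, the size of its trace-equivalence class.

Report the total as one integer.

piece 0:j — minimal
piece 1:h — minimal
piece 2:h rests on {1:h}
piece 3:h rests on {2:h}
piece 4:l rests on {0:j, 3:h}
piece 5:j rests on {4:l}
piece 6:h rests on {4:l}
piece 7:h rests on {6:h}
minimal pieces: {0:j, 1:h}
ways to finish when only these pieces remain (= sum over removing one remaining piece with nothing left below it):
  1 left: {5}→1  {7}→1
  2 left: {5,7}→2  {6,7}→1
  3 left: {5,6,7}→3
  4 left: {4,5,6,7}→3
  5 left: {0,4,5,6,7}→3  {3,4,5,6,7}→3
  6 left: {0,3,4,5,6,7}→6  {2,3,4,5,6,7}→3
  placing 0:j first → 3 extensions
  placing 1:h first → 9 extensions
total linear extensions = 12

12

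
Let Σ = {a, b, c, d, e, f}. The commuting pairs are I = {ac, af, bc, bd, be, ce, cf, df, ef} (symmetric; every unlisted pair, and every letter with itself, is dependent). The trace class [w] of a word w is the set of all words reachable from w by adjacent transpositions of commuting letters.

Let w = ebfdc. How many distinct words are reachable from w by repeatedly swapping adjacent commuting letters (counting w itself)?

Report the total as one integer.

10

piece 0:e — minimal
piece 1:b — minimal
piece 2:f rests on {1:b}
piece 3:d rests on {0:e}
piece 4:c rests on {3:d}
minimal pieces: {0:e, 1:b}
ways to finish when only these pieces remain (= sum over removing one remaining piece with nothing left below it):
  1 left: {2}→1  {4}→1
  2 left: {1,2}→1  {2,4}→2  {3,4}→1
  3 left: {0,3,4}→1  {1,2,4}→3  {2,3,4}→3
  placing 0:e first → 6 extensions
  placing 1:b first → 4 extensions
total linear extensions = 10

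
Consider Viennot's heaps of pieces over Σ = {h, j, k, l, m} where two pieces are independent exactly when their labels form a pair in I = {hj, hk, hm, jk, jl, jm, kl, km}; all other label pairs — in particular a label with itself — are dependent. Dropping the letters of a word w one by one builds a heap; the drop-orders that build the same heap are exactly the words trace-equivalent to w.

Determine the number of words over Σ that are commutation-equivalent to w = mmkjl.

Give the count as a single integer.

20

drop 0:m onto floor
drop 1:m onto {0:m}
drop 2:k onto floor
drop 3:j onto floor
drop 4:l onto {1:m}
ground layer = {0:m, 2:k, 3:j}
drop-orders for the pieces not yet dropped (sum over which currently-grounded one goes next):
  1 to go: {2} 1  {3} 1  {4} 1
  2 to go: {1,4} 1  {2,3} 2  {2,4} 2  {3,4} 2
  3 to go: {0,1,4} 1  {1,2,4} 3  {1,3,4} 3  {2,3,4} 6
  if 0:m drops first: 12 orders
  if 2:k drops first: 4 orders
  if 3:j drops first: 4 orders
heap linearizations: 20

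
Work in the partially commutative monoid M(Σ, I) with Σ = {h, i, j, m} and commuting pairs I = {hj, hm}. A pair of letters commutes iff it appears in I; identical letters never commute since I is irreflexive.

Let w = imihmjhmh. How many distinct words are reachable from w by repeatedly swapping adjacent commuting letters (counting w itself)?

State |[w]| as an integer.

20

#0=i has no predecessor
#1=m depends on [0:i]
#2=i depends on [1:m]
#3=h depends on [2:i]
#4=m depends on [2:i]
#5=j depends on [4:m]
#6=h depends on [3:h]
#7=m depends on [5:j]
#8=h depends on [6:h]
sources: [0:i]
N(rest) = Σ N(rest − s) over sources s of rest; N(one piece) = 1:
  size 1 → [7]=1  [8]=1
  size 2 → [5,7]=1  [6,8]=1  [7,8]=2
  size 3 → [3,6,8]=1  [4,5,7]=1  [5,7,8]=3  [6,7,8]=3
  size 4 → [3,6,7,8]=4  [4,5,7,8]=4  [5,6,7,8]=6
  size 5 → [3,5,6,7,8]=10  [4,5,6,7,8]=10
  size 6 → [3,4,5,6,7,8]=20
  size 7 → [2,3,4,5,6,7,8]=20
  first=0(i) contributes 20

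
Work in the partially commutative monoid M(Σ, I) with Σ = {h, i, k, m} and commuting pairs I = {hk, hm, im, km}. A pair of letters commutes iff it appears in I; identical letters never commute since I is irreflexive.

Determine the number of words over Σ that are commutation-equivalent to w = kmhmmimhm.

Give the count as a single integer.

252

drop 0:k onto floor
drop 1:m onto floor
drop 2:h onto floor
drop 3:m onto {1:m}
drop 4:m onto {3:m}
drop 5:i onto {0:k, 2:h}
drop 6:m onto {4:m}
drop 7:h onto {5:i}
drop 8:m onto {6:m}
ground layer = {0:k, 1:m, 2:h}
drop-orders for the pieces not yet dropped (sum over which currently-grounded one goes next):
  1 to go: {7} 1  {8} 1
  2 to go: {5,7} 1  {6,8} 1  {7,8} 2
  3 to go: {0,5,7} 1  {2,5,7} 1  {4,6,8} 1  {5,7,8} 3  {6,7,8} 3
  4 to go: {0,2,5,7} 2  {0,5,7,8} 4  {2,5,7,8} 4  {3,4,6,8} 1  {4,6,7,8} 4  {5,6,7,8} 6
  5 to go: {0,2,5,7,8} 10  {0,5,6,7,8} 10  {1,3,4,6,8} 1  {2,5,6,7,8} 10  {3,4,6,7,8} 5  {4,5,6,7,8} 10
  6 to go: {0,2,5,6,7,8} 30  {0,4,5,6,7,8} 20  {1,3,4,6,7,8} 6  {2,4,5,6,7,8} 20  {3,4,5,6,7,8} 15
  7 to go: {0,2,4,5,6,7,8} 70  {0,3,4,5,6,7,8} 35  {1,3,4,5,6,7,8} 21  {2,3,4,5,6,7,8} 35
  if 0:k drops first: 56 orders
  if 1:m drops first: 140 orders
  if 2:h drops first: 56 orders
heap linearizations: 252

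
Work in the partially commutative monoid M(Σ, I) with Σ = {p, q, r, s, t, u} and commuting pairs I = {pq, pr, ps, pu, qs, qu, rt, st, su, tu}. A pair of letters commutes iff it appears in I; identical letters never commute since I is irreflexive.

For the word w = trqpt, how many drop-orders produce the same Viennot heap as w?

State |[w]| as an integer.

#0=t has no predecessor
#1=r has no predecessor
#2=q depends on [0:t, 1:r]
#3=p depends on [0:t]
#4=t depends on [2:q, 3:p]
sources: [0:t, 1:r]
N(rest) = Σ N(rest − s) over sources s of rest; N(one piece) = 1:
  size 1 → [4]=1
  size 2 → [2,4]=1  [3,4]=1
  size 3 → [1,2,4]=1  [2,3,4]=2
  first=0(t) contributes 3
  first=1(r) contributes 2
|[w]| = 5

5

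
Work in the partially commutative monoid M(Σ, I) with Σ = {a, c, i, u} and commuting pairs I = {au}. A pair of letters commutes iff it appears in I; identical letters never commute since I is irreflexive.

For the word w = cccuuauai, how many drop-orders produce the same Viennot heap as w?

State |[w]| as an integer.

10

#0=c has no predecessor
#1=c depends on [0:c]
#2=c depends on [1:c]
#3=u depends on [2:c]
#4=u depends on [3:u]
#5=a depends on [2:c]
#6=u depends on [4:u]
#7=a depends on [5:a]
#8=i depends on [6:u, 7:a]
sources: [0:c]
N(rest) = Σ N(rest − s) over sources s of rest; N(one piece) = 1:
  size 1 → [8]=1
  size 2 → [6,8]=1  [7,8]=1
  size 3 → [4,6,8]=1  [5,7,8]=1  [6,7,8]=2
  size 4 → [3,4,6,8]=1  [4,6,7,8]=3  [5,6,7,8]=3
  size 5 → [3,4,6,7,8]=4  [4,5,6,7,8]=6
  size 6 → [3,4,5,6,7,8]=10
  size 7 → [2,3,4,5,6,7,8]=10
  first=0(c) contributes 10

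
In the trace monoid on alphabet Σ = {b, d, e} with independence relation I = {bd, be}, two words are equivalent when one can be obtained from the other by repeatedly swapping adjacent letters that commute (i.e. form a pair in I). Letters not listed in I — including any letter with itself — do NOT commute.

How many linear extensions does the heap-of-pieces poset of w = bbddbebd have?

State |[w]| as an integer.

70

piece 0:b — minimal
piece 1:b rests on {0:b}
piece 2:d — minimal
piece 3:d rests on {2:d}
piece 4:b rests on {1:b}
piece 5:e rests on {3:d}
piece 6:b rests on {4:b}
piece 7:d rests on {5:e}
minimal pieces: {0:b, 2:d}
ways to finish when only these pieces remain (= sum over removing one remaining piece with nothing left below it):
  1 left: {6}→1  {7}→1
  2 left: {4,6}→1  {5,7}→1  {6,7}→2
  3 left: {1,4,6}→1  {3,5,7}→1  {4,6,7}→3  {5,6,7}→3
  4 left: {0,1,4,6}→1  {1,4,6,7}→4  {2,3,5,7}→1  {3,5,6,7}→4  {4,5,6,7}→6
  5 left: {0,1,4,6,7}→5  {1,4,5,6,7}→10  {2,3,5,6,7}→5  {3,4,5,6,7}→10
  6 left: {0,1,4,5,6,7}→15  {1,3,4,5,6,7}→20  {2,3,4,5,6,7}→15
  placing 0:b first → 35 extensions
  placing 2:d first → 35 extensions
total linear extensions = 70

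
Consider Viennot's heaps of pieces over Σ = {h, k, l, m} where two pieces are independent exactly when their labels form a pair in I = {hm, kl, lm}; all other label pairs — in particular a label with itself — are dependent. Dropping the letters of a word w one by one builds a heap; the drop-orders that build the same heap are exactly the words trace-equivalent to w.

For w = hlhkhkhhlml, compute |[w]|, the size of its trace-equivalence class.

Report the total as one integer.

5

0(h) covers ∅
1(l) covers 0:h
2(h) covers 1:l
3(k) covers 2:h
4(h) covers 3:k
5(k) covers 4:h
6(h) covers 5:k
7(h) covers 6:h
8(l) covers 7:h
9(m) covers 5:k
10(l) covers 8:l
floor of heap: 0:h
completions by unplaced set U, small U first (add the entries for U minus each lowest piece of U):
  |U|=1: {9}:1  {10}:1
  |U|=2: {8,10}:1  {9,10}:2
  |U|=3: {7,8,10}:1  {8,9,10}:3
  |U|=4: {6,7,8,10}:1  {7,8,9,10}:4
  |U|=5: {6,7,8,9,10}:5
  |U|=6: {5,6,7,8,9,10}:5
  |U|=7: {4,5,6,7,8,9,10}:5
  |U|=8: {3,4,5,6,7,8,9,10}:5
  |U|=9: {2,3,4,5,6,7,8,9,10}:5
  start at 0(h): 5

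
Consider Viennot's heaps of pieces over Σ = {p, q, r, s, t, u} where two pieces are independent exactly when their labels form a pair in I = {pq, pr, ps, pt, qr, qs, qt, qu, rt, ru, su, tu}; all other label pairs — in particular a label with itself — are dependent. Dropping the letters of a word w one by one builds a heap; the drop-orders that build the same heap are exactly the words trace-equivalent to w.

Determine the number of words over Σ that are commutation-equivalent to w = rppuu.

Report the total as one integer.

#0=r has no predecessor
#1=p has no predecessor
#2=p depends on [1:p]
#3=u depends on [2:p]
#4=u depends on [3:u]
sources: [0:r, 1:p]
N(rest) = Σ N(rest − s) over sources s of rest; N(one piece) = 1:
  size 1 → [0]=1  [4]=1
  size 2 → [0,4]=2  [3,4]=1
  size 3 → [0,3,4]=3  [2,3,4]=1
  first=0(r) contributes 1
  first=1(p) contributes 4
|[w]| = 5

5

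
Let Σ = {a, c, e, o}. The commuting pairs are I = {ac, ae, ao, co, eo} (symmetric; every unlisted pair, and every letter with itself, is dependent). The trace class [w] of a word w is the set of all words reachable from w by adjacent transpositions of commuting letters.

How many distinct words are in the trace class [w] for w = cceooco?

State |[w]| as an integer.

#0=c has no predecessor
#1=c depends on [0:c]
#2=e depends on [1:c]
#3=o has no predecessor
#4=o depends on [3:o]
#5=c depends on [2:e]
#6=o depends on [4:o]
sources: [0:c, 3:o]
N(rest) = Σ N(rest − s) over sources s of rest; N(one piece) = 1:
  size 1 → [5]=1  [6]=1
  size 2 → [2,5]=1  [4,6]=1  [5,6]=2
  size 3 → [1,2,5]=1  [2,5,6]=3  [3,4,6]=1  [4,5,6]=3
  size 4 → [0,1,2,5]=1  [1,2,5,6]=4  [2,4,5,6]=6  [3,4,5,6]=4
  size 5 → [0,1,2,5,6]=5  [1,2,4,5,6]=10  [2,3,4,5,6]=10
  first=0(c) contributes 20
  first=3(o) contributes 15
|[w]| = 35

35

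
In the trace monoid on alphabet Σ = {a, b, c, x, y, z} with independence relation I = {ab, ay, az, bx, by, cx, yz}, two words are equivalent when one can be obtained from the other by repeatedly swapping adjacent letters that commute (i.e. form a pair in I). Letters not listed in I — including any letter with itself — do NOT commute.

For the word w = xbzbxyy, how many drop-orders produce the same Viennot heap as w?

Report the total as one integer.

8

#0=x has no predecessor
#1=b has no predecessor
#2=z depends on [0:x, 1:b]
#3=b depends on [2:z]
#4=x depends on [2:z]
#5=y depends on [4:x]
#6=y depends on [5:y]
sources: [0:x, 1:b]
N(rest) = Σ N(rest − s) over sources s of rest; N(one piece) = 1:
  size 1 → [3]=1  [6]=1
  size 2 → [3,6]=2  [5,6]=1
  size 3 → [3,5,6]=3  [4,5,6]=1
  size 4 → [3,4,5,6]=4
  size 5 → [2,3,4,5,6]=4
  first=0(x) contributes 4
  first=1(b) contributes 4
|[w]| = 8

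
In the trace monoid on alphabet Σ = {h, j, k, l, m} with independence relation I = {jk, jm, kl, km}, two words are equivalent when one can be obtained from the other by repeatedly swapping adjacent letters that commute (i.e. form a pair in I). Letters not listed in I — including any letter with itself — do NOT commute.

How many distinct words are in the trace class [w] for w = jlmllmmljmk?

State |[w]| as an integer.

22

piece 0:j — minimal
piece 1:l rests on {0:j}
piece 2:m rests on {1:l}
piece 3:l rests on {2:m}
piece 4:l rests on {3:l}
piece 5:m rests on {4:l}
piece 6:m rests on {5:m}
piece 7:l rests on {6:m}
piece 8:j rests on {7:l}
piece 9:m rests on {7:l}
piece 10:k — minimal
minimal pieces: {0:j, 10:k}
ways to finish when only these pieces remain (= sum over removing one remaining piece with nothing left below it):
  1 left: {8}→1  {9}→1  {10}→1
  2 left: {8,9}→2  {8,10}→2  {9,10}→2
  3 left: {7,8,9}→2  {8,9,10}→6
  4 left: {6,7,8,9}→2  {7,8,9,10}→8
  5 left: {5,6,7,8,9}→2  {6,7,8,9,10}→10
  6 left: {4,5,6,7,8,9}→2  {5,6,7,8,9,10}→12
  7 left: {3,4,5,6,7,8,9}→2  {4,5,6,7,8,9,10}→14
  8 left: {2,3,4,5,6,7,8,9}→2  {3,4,5,6,7,8,9,10}→16
  9 left: {1,2,3,4,5,6,7,8,9}→2  {2,3,4,5,6,7,8,9,10}→18
  placing 0:j first → 20 extensions
  placing 10:k first → 2 extensions
total linear extensions = 22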